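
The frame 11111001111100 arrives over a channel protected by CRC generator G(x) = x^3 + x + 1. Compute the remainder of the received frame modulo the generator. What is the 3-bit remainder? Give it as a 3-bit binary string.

000

Modulo-2 division of 11111001111100 by 1011:
  pos 0: 1111 XOR 1011 = 0100
  pos 1: 1001 XOR 1011 = 0010
  pos 3: 1000 XOR 1011 = 0011
  pos 5: 1111 XOR 1011 = 0100
  pos 6: 1001 XOR 1011 = 0010
  pos 8: 1011 XOR 1011 = 0000
Remainder = 000 (zero — the frame passes the CRC check).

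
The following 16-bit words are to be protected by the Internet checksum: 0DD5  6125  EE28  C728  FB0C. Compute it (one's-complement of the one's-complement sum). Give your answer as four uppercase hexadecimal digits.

One's-complement addition (fold any carry out of bit 15 back into bit 0):
  0x0DD5 + 0x6125 = 0x06EFA
  0x6EFA + 0xEE28 = 0x15D22 → wrap carry → 0x5D23
  0x5D23 + 0xC728 = 0x1244B → wrap carry → 0x244C
  0x244C + 0xFB0C = 0x11F58 → wrap carry → 0x1F59
One's-complement sum = 0x1F59.
Checksum = ~0x1F59 & 0xFFFF = 0xE0A6.

E0A6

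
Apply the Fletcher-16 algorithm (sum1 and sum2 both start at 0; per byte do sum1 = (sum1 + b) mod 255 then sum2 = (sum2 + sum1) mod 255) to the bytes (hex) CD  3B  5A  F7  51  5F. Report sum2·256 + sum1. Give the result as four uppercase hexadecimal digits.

4E0C

Running sums (mod 255):
  after byte 0 (CD): sum1=205, sum2=205
  after byte 1 (3B): sum1=9, sum2=214
  after byte 2 (5A): sum1=99, sum2=58
  after byte 3 (F7): sum1=91, sum2=149
  after byte 4 (51): sum1=172, sum2=66
  after byte 5 (5F): sum1=12, sum2=78
Checksum = sum2·256 + sum1 = 78·256 + 12 = 19980 = 0x4E0C.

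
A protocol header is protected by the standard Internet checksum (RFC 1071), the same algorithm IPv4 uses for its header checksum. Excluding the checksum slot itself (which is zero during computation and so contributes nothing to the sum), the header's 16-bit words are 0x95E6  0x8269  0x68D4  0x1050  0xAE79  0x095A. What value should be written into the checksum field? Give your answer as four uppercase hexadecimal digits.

One's-complement addition (fold any carry out of bit 15 back into bit 0):
  0x95E6 + 0x8269 = 0x1184F → wrap carry → 0x1850
  0x1850 + 0x68D4 = 0x08124
  0x8124 + 0x1050 = 0x09174
  0x9174 + 0xAE79 = 0x13FED → wrap carry → 0x3FEE
  0x3FEE + 0x095A = 0x04948
One's-complement sum = 0x4948.
Checksum = ~0x4948 & 0xFFFF = 0xB6B7.

B6B7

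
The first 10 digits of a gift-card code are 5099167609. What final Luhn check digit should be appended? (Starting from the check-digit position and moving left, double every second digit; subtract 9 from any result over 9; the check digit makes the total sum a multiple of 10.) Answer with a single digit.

Partial digits right→left: 9 0 6 7 6 1 9 9 0 5
Double every second digit counting from the check-digit position (so the 1st, 3rd, 5th, ... of the partial from the right).
  doubled (with −9 where >9): 9 3 3 9 0 → sum 24
  kept as-is: 0 7 1 9 5 → sum 22
Total = 24 + 22 = 46.
Check digit = (10 − (46 mod 10)) mod 10 = 4.

4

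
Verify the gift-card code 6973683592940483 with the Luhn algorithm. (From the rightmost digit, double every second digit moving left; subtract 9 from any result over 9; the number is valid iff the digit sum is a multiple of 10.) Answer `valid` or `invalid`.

From the right, keep odd positions and double even positions (subtract 9 from any doubled value over 9):
  doubled (positions 2,4,...): 7 0 9 9 6 3 5 3 → sum 42
  kept (positions 1,3,...): 3 4 4 2 5 8 3 9 → sum 38
Total = 80.
80 mod 10 = 0, so the number is valid.

valid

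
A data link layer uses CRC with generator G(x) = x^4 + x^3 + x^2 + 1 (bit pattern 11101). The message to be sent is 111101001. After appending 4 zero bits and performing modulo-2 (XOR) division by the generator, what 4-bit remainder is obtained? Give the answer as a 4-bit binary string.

1010

Append 4 zeros: 1111010010000. Divide by 11101 (XOR where the leading bit is 1):
  pos 0: 11110 XOR 11101 = 00011
  pos 3: 11100 XOR 11101 = 00001
  pos 7: 11000 XOR 11101 = 00101
Remainder (last 4 bits) = 1010. This is the CRC / FCS.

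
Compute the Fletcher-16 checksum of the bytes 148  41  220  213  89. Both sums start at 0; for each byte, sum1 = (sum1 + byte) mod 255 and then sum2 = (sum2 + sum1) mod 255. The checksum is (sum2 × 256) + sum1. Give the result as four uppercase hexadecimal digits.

27C9

Running sums (mod 255):
  after byte 0 (148): sum1=148, sum2=148
  after byte 1 (41): sum1=189, sum2=82
  after byte 2 (220): sum1=154, sum2=236
  after byte 3 (213): sum1=112, sum2=93
  after byte 4 (89): sum1=201, sum2=39
Checksum = sum2·256 + sum1 = 39·256 + 201 = 10185 = 0x27C9.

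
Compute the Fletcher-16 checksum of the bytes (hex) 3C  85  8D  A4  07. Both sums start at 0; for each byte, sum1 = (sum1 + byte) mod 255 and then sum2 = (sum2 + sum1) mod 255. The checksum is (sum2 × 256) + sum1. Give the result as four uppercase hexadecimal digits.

Running sums (mod 255):
  after byte 0 (3C): sum1=60, sum2=60
  after byte 1 (85): sum1=193, sum2=253
  after byte 2 (8D): sum1=79, sum2=77
  after byte 3 (A4): sum1=243, sum2=65
  after byte 4 (07): sum1=250, sum2=60
Checksum = sum2·256 + sum1 = 60·256 + 250 = 15610 = 0x3CFA.

3CFA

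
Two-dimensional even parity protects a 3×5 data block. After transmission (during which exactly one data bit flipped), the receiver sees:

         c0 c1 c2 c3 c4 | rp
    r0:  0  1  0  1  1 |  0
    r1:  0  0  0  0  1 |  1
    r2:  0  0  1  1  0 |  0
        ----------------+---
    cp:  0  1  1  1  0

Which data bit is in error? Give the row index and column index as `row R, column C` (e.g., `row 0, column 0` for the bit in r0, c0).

row 0, column 3

Recompute each row's even parity and compare to rp:
  r0: data parity 1, sent rp 0 → mismatch
  r1: data parity 1, sent rp 1 → ok
  r2: data parity 0, sent rp 0 → ok
Recompute each column's even parity and compare to cp:
  c0: data parity 0, sent cp 0 → ok
  c1: data parity 1, sent cp 1 → ok
  c2: data parity 1, sent cp 1 → ok
  c3: data parity 0, sent cp 1 → mismatch
  c4: data parity 0, sent cp 0 → ok
Exactly one row (r0) and one column (c3) fail → the flipped bit is at their intersection.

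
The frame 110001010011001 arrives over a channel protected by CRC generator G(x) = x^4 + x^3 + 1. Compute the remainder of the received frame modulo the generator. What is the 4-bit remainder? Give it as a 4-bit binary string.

Modulo-2 division of 110001010011001 by 11001:
  pos 0: 11000 XOR 11001 = 00001
  pos 4: 11010 XOR 11001 = 00011
  pos 7: 11011 XOR 11001 = 00010
  pos 10: 10001 XOR 11001 = 01000
Remainder = 1000 (nonzero — an error is detected).

1000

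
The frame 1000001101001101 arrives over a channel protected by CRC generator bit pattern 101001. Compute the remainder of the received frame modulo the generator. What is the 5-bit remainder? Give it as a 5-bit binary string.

11110

Modulo-2 division of 1000001101001101 by 101001:
  pos 0: 100000 XOR 101001 = 001001
  pos 2: 100111 XOR 101001 = 001110
  pos 4: 111001 XOR 101001 = 010000
  pos 5: 100000 XOR 101001 = 001001
  pos 7: 100101 XOR 101001 = 001100
  pos 9: 110010 XOR 101001 = 011011
  pos 10: 110111 XOR 101001 = 011110
Remainder = 11110 (nonzero — an error is detected).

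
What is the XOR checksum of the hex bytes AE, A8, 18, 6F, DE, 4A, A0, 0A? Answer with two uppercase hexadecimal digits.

4F

XOR the bytes together:
  start with 0xAE
  0xAE ⊕ 0xA8 = 0x06
  0x06 ⊕ 0x18 = 0x1E
  0x1E ⊕ 0x6F = 0x71
  0x71 ⊕ 0xDE = 0xAF
  0xAF ⊕ 0x4A = 0xE5
  0xE5 ⊕ 0xA0 = 0x45
  0x45 ⊕ 0x0A = 0x4F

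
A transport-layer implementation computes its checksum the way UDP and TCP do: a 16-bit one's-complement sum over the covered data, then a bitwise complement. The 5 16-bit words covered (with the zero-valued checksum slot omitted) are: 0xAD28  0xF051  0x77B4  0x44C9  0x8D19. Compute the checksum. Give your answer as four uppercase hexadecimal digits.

One's-complement addition (fold any carry out of bit 15 back into bit 0):
  0xAD28 + 0xF051 = 0x19D79 → wrap carry → 0x9D7A
  0x9D7A + 0x77B4 = 0x1152E → wrap carry → 0x152F
  0x152F + 0x44C9 = 0x059F8
  0x59F8 + 0x8D19 = 0x0E711
One's-complement sum = 0xE711.
Checksum = ~0xE711 & 0xFFFF = 0x18EE.

18EE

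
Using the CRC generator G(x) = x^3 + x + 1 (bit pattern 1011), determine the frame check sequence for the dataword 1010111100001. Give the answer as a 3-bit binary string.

111

Append 3 zeros: 1010111100001000. Divide by 1011 (XOR where the leading bit is 1):
  pos 0: 1010 XOR 1011 = 0001
  pos 3: 1111 XOR 1011 = 0100
  pos 4: 1001 XOR 1011 = 0010
  pos 6: 1000 XOR 1011 = 0011
  pos 8: 1100 XOR 1011 = 0111
  pos 9: 1111 XOR 1011 = 0100
  pos 10: 1000 XOR 1011 = 0011
  pos 12: 1100 XOR 1011 = 0111
Remainder (last 3 bits) = 111. This is the CRC / FCS.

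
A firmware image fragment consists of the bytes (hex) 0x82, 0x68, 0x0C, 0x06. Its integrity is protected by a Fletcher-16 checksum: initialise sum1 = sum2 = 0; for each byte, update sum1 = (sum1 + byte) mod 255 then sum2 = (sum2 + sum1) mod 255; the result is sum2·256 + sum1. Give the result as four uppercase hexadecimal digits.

61FC

Running sums (mod 255):
  after byte 0 (0x82): sum1=130, sum2=130
  after byte 1 (0x68): sum1=234, sum2=109
  after byte 2 (0x0C): sum1=246, sum2=100
  after byte 3 (0x06): sum1=252, sum2=97
Checksum = sum2·256 + sum1 = 97·256 + 252 = 25084 = 0x61FC.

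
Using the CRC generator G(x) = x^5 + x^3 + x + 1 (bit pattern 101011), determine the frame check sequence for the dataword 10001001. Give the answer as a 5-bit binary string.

11111

Append 5 zeros: 1000100100000. Divide by 101011 (XOR where the leading bit is 1):
  pos 0: 100010 XOR 101011 = 001001
  pos 2: 100101 XOR 101011 = 001110
  pos 4: 111000 XOR 101011 = 010011
  pos 5: 100110 XOR 101011 = 001101
  pos 7: 110100 XOR 101011 = 011111
Remainder (last 5 bits) = 11111. This is the CRC / FCS.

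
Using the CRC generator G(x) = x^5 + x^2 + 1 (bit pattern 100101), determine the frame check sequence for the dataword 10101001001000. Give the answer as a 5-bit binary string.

01111

Append 5 zeros: 1010100100100000000. Divide by 100101 (XOR where the leading bit is 1):
  pos 0: 101010 XOR 100101 = 001111
  pos 2: 111101 XOR 100101 = 011000
  pos 3: 110000 XOR 100101 = 010101
  pos 4: 101010 XOR 100101 = 001111
  pos 6: 111110 XOR 100101 = 011011
  pos 7: 110110 XOR 100101 = 010011
  pos 8: 100110 XOR 100101 = 000011
  pos 12: 110000 XOR 100101 = 010101
  pos 13: 101010 XOR 100101 = 001111
Remainder (last 5 bits) = 01111. This is the CRC / FCS.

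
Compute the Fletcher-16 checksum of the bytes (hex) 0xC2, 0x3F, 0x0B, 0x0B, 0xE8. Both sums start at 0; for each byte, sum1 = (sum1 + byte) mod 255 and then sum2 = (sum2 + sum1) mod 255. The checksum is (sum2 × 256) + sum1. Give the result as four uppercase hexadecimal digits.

Running sums (mod 255):
  after byte 0 (0xC2): sum1=194, sum2=194
  after byte 1 (0x3F): sum1=2, sum2=196
  after byte 2 (0x0B): sum1=13, sum2=209
  after byte 3 (0x0B): sum1=24, sum2=233
  after byte 4 (0xE8): sum1=1, sum2=234
Checksum = sum2·256 + sum1 = 234·256 + 1 = 59905 = 0xEA01.

EA01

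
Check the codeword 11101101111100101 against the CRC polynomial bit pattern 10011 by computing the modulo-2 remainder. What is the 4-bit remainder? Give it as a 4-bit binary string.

0000

Modulo-2 division of 11101101111100101 by 10011:
  pos 0: 11101 XOR 10011 = 01110
  pos 1: 11101 XOR 10011 = 01110
  pos 2: 11100 XOR 10011 = 01111
  pos 3: 11111 XOR 10011 = 01100
  pos 4: 11001 XOR 10011 = 01010
  pos 5: 10101 XOR 10011 = 00110
  pos 7: 11011 XOR 10011 = 01000
  pos 8: 10000 XOR 10011 = 00011
  pos 11: 11010 XOR 10011 = 01001
  pos 12: 10011 XOR 10011 = 00000
Remainder = 0000 (zero — the frame passes the CRC check).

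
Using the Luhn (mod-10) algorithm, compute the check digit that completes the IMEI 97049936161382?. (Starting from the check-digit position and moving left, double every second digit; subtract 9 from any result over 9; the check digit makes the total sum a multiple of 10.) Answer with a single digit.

1

Partial digits right→left: 2 8 3 1 6 1 6 3 9 9 4 0 7 9
Double every second digit counting from the check-digit position (so the 1st, 3rd, 5th, ... of the partial from the right).
  doubled (with −9 where >9): 4 6 3 3 9 8 5 → sum 38
  kept as-is: 8 1 1 3 9 0 9 → sum 31
Total = 38 + 31 = 69.
Check digit = (10 − (69 mod 10)) mod 10 = 1.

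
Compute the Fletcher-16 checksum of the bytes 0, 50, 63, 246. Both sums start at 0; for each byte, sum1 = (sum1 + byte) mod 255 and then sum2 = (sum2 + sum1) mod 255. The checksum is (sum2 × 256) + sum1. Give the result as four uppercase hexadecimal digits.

Running sums (mod 255):
  after byte 0 (0): sum1=0, sum2=0
  after byte 1 (50): sum1=50, sum2=50
  after byte 2 (63): sum1=113, sum2=163
  after byte 3 (246): sum1=104, sum2=12
Checksum = sum2·256 + sum1 = 12·256 + 104 = 3176 = 0x0C68.

0C68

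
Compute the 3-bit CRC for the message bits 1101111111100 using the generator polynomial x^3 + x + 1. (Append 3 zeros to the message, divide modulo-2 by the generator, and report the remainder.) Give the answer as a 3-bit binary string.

100

Append 3 zeros: 1101111111100000. Divide by 1011 (XOR where the leading bit is 1):
  pos 0: 1101 XOR 1011 = 0110
  pos 1: 1101 XOR 1011 = 0110
  pos 2: 1101 XOR 1011 = 0110
  pos 3: 1101 XOR 1011 = 0110
  pos 4: 1101 XOR 1011 = 0110
  pos 5: 1101 XOR 1011 = 0110
  pos 6: 1101 XOR 1011 = 0110
  pos 7: 1101 XOR 1011 = 0110
  pos 8: 1100 XOR 1011 = 0111
  pos 9: 1110 XOR 1011 = 0101
  pos 10: 1010 XOR 1011 = 0001
Remainder (last 3 bits) = 100. This is the CRC / FCS.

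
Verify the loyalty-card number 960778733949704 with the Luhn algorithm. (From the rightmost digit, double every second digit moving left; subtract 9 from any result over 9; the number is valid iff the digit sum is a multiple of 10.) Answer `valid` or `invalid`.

From the right, keep odd positions and double even positions (subtract 9 from any doubled value over 9):
  doubled (positions 2,4,...): 0 9 9 6 7 5 3 → sum 39
  kept (positions 1,3,...): 4 7 4 3 7 7 0 9 → sum 41
Total = 80.
80 mod 10 = 0, so the number is valid.

valid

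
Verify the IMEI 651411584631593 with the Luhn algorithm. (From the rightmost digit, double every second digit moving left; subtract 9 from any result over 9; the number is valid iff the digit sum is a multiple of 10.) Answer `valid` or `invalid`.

From the right, keep odd positions and double even positions (subtract 9 from any doubled value over 9):
  doubled (positions 2,4,...): 9 2 3 7 2 8 1 → sum 32
  kept (positions 1,3,...): 3 5 3 4 5 1 1 6 → sum 28
Total = 60.
60 mod 10 = 0, so the number is valid.

valid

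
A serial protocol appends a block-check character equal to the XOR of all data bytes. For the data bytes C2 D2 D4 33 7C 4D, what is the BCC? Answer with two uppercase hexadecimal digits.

XOR the bytes together:
  start with 0xC2
  0xC2 ⊕ 0xD2 = 0x10
  0x10 ⊕ 0xD4 = 0xC4
  0xC4 ⊕ 0x33 = 0xF7
  0xF7 ⊕ 0x7C = 0x8B
  0x8B ⊕ 0x4D = 0xC6

C6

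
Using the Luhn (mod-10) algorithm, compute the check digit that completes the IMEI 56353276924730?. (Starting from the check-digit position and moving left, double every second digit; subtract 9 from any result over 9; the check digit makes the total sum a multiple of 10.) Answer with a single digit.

6

Partial digits right→left: 0 3 7 4 2 9 6 7 2 3 5 3 6 5
Double every second digit counting from the check-digit position (so the 1st, 3rd, 5th, ... of the partial from the right).
  doubled (with −9 where >9): 0 5 4 3 4 1 3 → sum 20
  kept as-is: 3 4 9 7 3 3 5 → sum 34
Total = 20 + 34 = 54.
Check digit = (10 − (54 mod 10)) mod 10 = 6.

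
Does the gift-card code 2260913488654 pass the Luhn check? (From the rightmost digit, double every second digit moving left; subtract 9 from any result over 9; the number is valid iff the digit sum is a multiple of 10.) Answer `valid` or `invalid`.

valid

From the right, keep odd positions and double even positions (subtract 9 from any doubled value over 9):
  doubled (positions 2,4,...): 1 7 8 2 0 4 → sum 22
  kept (positions 1,3,...): 4 6 8 3 9 6 2 → sum 38
Total = 60.
60 mod 10 = 0, so the number is valid.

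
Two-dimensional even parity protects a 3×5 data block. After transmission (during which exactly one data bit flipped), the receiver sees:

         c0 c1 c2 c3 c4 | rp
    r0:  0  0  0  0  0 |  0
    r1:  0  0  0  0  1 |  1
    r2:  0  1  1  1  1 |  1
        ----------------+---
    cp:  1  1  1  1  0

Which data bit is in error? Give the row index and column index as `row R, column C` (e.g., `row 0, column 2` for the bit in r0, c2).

Recompute each row's even parity and compare to rp:
  r0: data parity 0, sent rp 0 → ok
  r1: data parity 1, sent rp 1 → ok
  r2: data parity 0, sent rp 1 → mismatch
Recompute each column's even parity and compare to cp:
  c0: data parity 0, sent cp 1 → mismatch
  c1: data parity 1, sent cp 1 → ok
  c2: data parity 1, sent cp 1 → ok
  c3: data parity 1, sent cp 1 → ok
  c4: data parity 0, sent cp 0 → ok
Exactly one row (r2) and one column (c0) fail → the flipped bit is at their intersection.

row 2, column 0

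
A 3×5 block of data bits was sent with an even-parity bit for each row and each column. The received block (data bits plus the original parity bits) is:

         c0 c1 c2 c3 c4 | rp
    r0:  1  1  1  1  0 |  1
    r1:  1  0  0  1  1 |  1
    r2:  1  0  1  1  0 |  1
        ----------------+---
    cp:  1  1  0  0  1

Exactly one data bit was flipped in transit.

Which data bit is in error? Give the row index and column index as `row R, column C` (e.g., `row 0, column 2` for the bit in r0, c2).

row 0, column 3

Recompute each row's even parity and compare to rp:
  r0: data parity 0, sent rp 1 → mismatch
  r1: data parity 1, sent rp 1 → ok
  r2: data parity 1, sent rp 1 → ok
Recompute each column's even parity and compare to cp:
  c0: data parity 1, sent cp 1 → ok
  c1: data parity 1, sent cp 1 → ok
  c2: data parity 0, sent cp 0 → ok
  c3: data parity 1, sent cp 0 → mismatch
  c4: data parity 1, sent cp 1 → ok
Exactly one row (r0) and one column (c3) fail → the flipped bit is at their intersection.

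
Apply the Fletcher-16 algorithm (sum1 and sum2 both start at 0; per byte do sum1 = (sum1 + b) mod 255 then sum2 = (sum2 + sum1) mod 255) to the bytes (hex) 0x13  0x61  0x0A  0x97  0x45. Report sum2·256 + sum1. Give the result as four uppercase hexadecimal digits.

Running sums (mod 255):
  after byte 0 (0x13): sum1=19, sum2=19
  after byte 1 (0x61): sum1=116, sum2=135
  after byte 2 (0x0A): sum1=126, sum2=6
  after byte 3 (0x97): sum1=22, sum2=28
  after byte 4 (0x45): sum1=91, sum2=119
Checksum = sum2·256 + sum1 = 119·256 + 91 = 30555 = 0x775B.

775B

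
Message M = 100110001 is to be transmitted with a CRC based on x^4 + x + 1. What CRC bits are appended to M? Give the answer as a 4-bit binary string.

Append 4 zeros: 1001100010000. Divide by 10011 (XOR where the leading bit is 1):
  pos 0: 10011 XOR 10011 = 00000
  pos 8: 10000 XOR 10011 = 00011
Remainder (last 4 bits) = 0011. This is the CRC / FCS.

0011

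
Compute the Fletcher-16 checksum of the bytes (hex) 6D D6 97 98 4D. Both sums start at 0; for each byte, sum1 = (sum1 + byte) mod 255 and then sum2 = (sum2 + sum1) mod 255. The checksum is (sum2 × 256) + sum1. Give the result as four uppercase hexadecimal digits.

C3C1

Running sums (mod 255):
  after byte 0 (6D): sum1=109, sum2=109
  after byte 1 (D6): sum1=68, sum2=177
  after byte 2 (97): sum1=219, sum2=141
  after byte 3 (98): sum1=116, sum2=2
  after byte 4 (4D): sum1=193, sum2=195
Checksum = sum2·256 + sum1 = 195·256 + 193 = 50113 = 0xC3C1.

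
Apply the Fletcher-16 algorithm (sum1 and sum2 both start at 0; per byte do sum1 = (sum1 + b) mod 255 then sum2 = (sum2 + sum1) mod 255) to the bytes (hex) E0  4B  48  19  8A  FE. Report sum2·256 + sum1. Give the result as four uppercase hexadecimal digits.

Running sums (mod 255):
  after byte 0 (E0): sum1=224, sum2=224
  after byte 1 (4B): sum1=44, sum2=13
  after byte 2 (48): sum1=116, sum2=129
  after byte 3 (19): sum1=141, sum2=15
  after byte 4 (8A): sum1=24, sum2=39
  after byte 5 (FE): sum1=23, sum2=62
Checksum = sum2·256 + sum1 = 62·256 + 23 = 15895 = 0x3E17.

3E17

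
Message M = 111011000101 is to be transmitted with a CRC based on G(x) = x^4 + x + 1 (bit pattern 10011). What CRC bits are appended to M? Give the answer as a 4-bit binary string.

Append 4 zeros: 1110110001010000. Divide by 10011 (XOR where the leading bit is 1):
  pos 0: 11101 XOR 10011 = 01110
  pos 1: 11101 XOR 10011 = 01110
  pos 2: 11100 XOR 10011 = 01111
  pos 3: 11110 XOR 10011 = 01101
  pos 4: 11010 XOR 10011 = 01001
  pos 5: 10011 XOR 10011 = 00000
  pos 11: 10000 XOR 10011 = 00011
Remainder (last 4 bits) = 0011. This is the CRC / FCS.

0011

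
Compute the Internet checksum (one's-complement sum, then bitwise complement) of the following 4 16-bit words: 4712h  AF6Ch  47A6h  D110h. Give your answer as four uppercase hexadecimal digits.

F0C9

One's-complement addition (fold any carry out of bit 15 back into bit 0):
  0x4712 + 0xAF6C = 0x0F67E
  0xF67E + 0x47A6 = 0x13E24 → wrap carry → 0x3E25
  0x3E25 + 0xD110 = 0x10F35 → wrap carry → 0x0F36
One's-complement sum = 0x0F36.
Checksum = ~0x0F36 & 0xFFFF = 0xF0C9.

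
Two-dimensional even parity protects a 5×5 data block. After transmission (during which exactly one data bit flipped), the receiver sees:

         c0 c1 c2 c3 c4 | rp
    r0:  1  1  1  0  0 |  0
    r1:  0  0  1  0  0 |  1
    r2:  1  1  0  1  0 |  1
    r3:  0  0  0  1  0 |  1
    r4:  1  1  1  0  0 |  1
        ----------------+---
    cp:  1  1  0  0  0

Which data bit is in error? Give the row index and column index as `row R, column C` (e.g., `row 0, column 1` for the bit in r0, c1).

Recompute each row's even parity and compare to rp:
  r0: data parity 1, sent rp 0 → mismatch
  r1: data parity 1, sent rp 1 → ok
  r2: data parity 1, sent rp 1 → ok
  r3: data parity 1, sent rp 1 → ok
  r4: data parity 1, sent rp 1 → ok
Recompute each column's even parity and compare to cp:
  c0: data parity 1, sent cp 1 → ok
  c1: data parity 1, sent cp 1 → ok
  c2: data parity 1, sent cp 0 → mismatch
  c3: data parity 0, sent cp 0 → ok
  c4: data parity 0, sent cp 0 → ok
Exactly one row (r0) and one column (c2) fail → the flipped bit is at their intersection.

row 0, column 2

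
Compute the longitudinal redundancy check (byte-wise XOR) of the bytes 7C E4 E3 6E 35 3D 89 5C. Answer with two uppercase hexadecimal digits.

XOR the bytes together:
  start with 0x7C
  0x7C ⊕ 0xE4 = 0x98
  0x98 ⊕ 0xE3 = 0x7B
  0x7B ⊕ 0x6E = 0x15
  0x15 ⊕ 0x35 = 0x20
  0x20 ⊕ 0x3D = 0x1D
  0x1D ⊕ 0x89 = 0x94
  0x94 ⊕ 0x5C = 0xC8

C8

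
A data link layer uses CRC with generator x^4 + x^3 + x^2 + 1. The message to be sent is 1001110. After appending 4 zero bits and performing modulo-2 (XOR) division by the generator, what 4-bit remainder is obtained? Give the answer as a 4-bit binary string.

0000

Append 4 zeros: 10011100000. Divide by 11101 (XOR where the leading bit is 1):
  pos 0: 10011 XOR 11101 = 01110
  pos 1: 11101 XOR 11101 = 00000
Remainder (last 4 bits) = 0000. This is the CRC / FCS.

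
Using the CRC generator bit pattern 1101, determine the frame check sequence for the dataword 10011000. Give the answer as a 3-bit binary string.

Append 3 zeros: 10011000000. Divide by 1101 (XOR where the leading bit is 1):
  pos 0: 1001 XOR 1101 = 0100
  pos 1: 1001 XOR 1101 = 0100
  pos 2: 1000 XOR 1101 = 0101
  pos 3: 1010 XOR 1101 = 0111
  pos 4: 1110 XOR 1101 = 0011
  pos 6: 1100 XOR 1101 = 0001
Remainder (last 3 bits) = 010. This is the CRC / FCS.

010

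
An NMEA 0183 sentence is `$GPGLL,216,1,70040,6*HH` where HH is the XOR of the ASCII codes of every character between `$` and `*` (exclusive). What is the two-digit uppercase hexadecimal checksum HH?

51

XOR the ASCII codes of the payload characters:
  'G' = 0x47 → acc = 0x47
  'P' = 0x50 → acc = 0x17
  'G' = 0x47 → acc = 0x50
  'L' = 0x4C → acc = 0x1C
  'L' = 0x4C → acc = 0x50
  ',' = 0x2C → acc = 0x7C
  '2' = 0x32 → acc = 0x4E
  '1' = 0x31 → acc = 0x7F
  '6' = 0x36 → acc = 0x49
  ',' = 0x2C → acc = 0x65
  '1' = 0x31 → acc = 0x54
  ',' = 0x2C → acc = 0x78
  '7' = 0x37 → acc = 0x4F
  '0' = 0x30 → acc = 0x7F
  '0' = 0x30 → acc = 0x4F
  '4' = 0x34 → acc = 0x7B
  '0' = 0x30 → acc = 0x4B
  ',' = 0x2C → acc = 0x67
  '6' = 0x36 → acc = 0x51
Checksum = 0x51.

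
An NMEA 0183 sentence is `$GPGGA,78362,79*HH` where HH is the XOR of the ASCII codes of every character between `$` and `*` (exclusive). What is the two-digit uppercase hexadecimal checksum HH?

XOR the ASCII codes of the payload characters:
  'G' = 0x47 → acc = 0x47
  'P' = 0x50 → acc = 0x17
  'G' = 0x47 → acc = 0x50
  'G' = 0x47 → acc = 0x17
  'A' = 0x41 → acc = 0x56
  ',' = 0x2C → acc = 0x7A
  '7' = 0x37 → acc = 0x4D
  '8' = 0x38 → acc = 0x75
  '3' = 0x33 → acc = 0x46
  '6' = 0x36 → acc = 0x70
  '2' = 0x32 → acc = 0x42
  ',' = 0x2C → acc = 0x6E
  '7' = 0x37 → acc = 0x59
  '9' = 0x39 → acc = 0x60
Checksum = 0x60.

60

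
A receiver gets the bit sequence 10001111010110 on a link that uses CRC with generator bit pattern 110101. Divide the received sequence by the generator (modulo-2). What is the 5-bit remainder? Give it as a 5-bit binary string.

Modulo-2 division of 10001111010110 by 110101:
  pos 0: 100011 XOR 110101 = 010110
  pos 1: 101101 XOR 110101 = 011000
  pos 2: 110001 XOR 110101 = 000100
  pos 5: 100010 XOR 110101 = 010111
  pos 6: 101111 XOR 110101 = 011010
  pos 7: 110101 XOR 110101 = 000000
Remainder = 00000 (zero — the frame passes the CRC check).

00000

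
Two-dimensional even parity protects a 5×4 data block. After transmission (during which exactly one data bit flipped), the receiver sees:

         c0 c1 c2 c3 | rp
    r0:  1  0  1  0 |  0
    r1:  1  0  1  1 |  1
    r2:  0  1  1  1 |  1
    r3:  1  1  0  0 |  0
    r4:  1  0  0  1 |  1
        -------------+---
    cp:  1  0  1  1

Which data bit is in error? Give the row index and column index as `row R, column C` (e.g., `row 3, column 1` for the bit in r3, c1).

row 4, column 0

Recompute each row's even parity and compare to rp:
  r0: data parity 0, sent rp 0 → ok
  r1: data parity 1, sent rp 1 → ok
  r2: data parity 1, sent rp 1 → ok
  r3: data parity 0, sent rp 0 → ok
  r4: data parity 0, sent rp 1 → mismatch
Recompute each column's even parity and compare to cp:
  c0: data parity 0, sent cp 1 → mismatch
  c1: data parity 0, sent cp 0 → ok
  c2: data parity 1, sent cp 1 → ok
  c3: data parity 1, sent cp 1 → ok
Exactly one row (r4) and one column (c0) fail → the flipped bit is at their intersection.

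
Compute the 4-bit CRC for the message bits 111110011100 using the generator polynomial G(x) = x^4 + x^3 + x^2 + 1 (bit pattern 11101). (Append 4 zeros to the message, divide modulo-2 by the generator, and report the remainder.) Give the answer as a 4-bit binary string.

Append 4 zeros: 1111100111000000. Divide by 11101 (XOR where the leading bit is 1):
  pos 0: 11111 XOR 11101 = 00010
  pos 3: 10001 XOR 11101 = 01100
  pos 4: 11001 XOR 11101 = 00100
  pos 6: 10010 XOR 11101 = 01111
  pos 7: 11110 XOR 11101 = 00011
  pos 10: 11000 XOR 11101 = 00101
Remainder (last 4 bits) = 1010. This is the CRC / FCS.

1010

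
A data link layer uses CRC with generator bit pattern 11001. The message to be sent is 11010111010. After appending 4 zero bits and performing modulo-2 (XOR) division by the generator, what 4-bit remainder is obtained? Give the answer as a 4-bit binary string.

Append 4 zeros: 110101110100000. Divide by 11001 (XOR where the leading bit is 1):
  pos 0: 11010 XOR 11001 = 00011
  pos 3: 11111 XOR 11001 = 00110
  pos 5: 11001 XOR 11001 = 00000
Remainder (last 4 bits) = 0000. This is the CRC / FCS.

0000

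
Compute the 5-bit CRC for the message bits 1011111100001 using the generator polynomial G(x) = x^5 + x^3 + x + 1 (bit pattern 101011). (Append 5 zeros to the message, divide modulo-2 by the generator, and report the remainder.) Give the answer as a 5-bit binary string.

00000

Append 5 zeros: 101111110000100000. Divide by 101011 (XOR where the leading bit is 1):
  pos 0: 101111 XOR 101011 = 000100
  pos 3: 100110 XOR 101011 = 001101
  pos 5: 110100 XOR 101011 = 011111
  pos 6: 111110 XOR 101011 = 010101
  pos 7: 101011 XOR 101011 = 000000
Remainder (last 5 bits) = 00000. This is the CRC / FCS.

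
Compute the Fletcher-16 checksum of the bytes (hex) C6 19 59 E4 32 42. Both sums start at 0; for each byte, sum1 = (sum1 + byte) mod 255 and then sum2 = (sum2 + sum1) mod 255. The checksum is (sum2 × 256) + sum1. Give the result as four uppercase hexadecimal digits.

Running sums (mod 255):
  after byte 0 (C6): sum1=198, sum2=198
  after byte 1 (19): sum1=223, sum2=166
  after byte 2 (59): sum1=57, sum2=223
  after byte 3 (E4): sum1=30, sum2=253
  after byte 4 (32): sum1=80, sum2=78
  after byte 5 (42): sum1=146, sum2=224
Checksum = sum2·256 + sum1 = 224·256 + 146 = 57490 = 0xE092.

E092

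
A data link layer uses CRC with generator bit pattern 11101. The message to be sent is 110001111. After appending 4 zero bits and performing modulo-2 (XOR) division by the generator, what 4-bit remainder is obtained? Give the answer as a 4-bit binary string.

Append 4 zeros: 1100011110000. Divide by 11101 (XOR where the leading bit is 1):
  pos 0: 11000 XOR 11101 = 00101
  pos 2: 10111 XOR 11101 = 01010
  pos 3: 10101 XOR 11101 = 01000
  pos 4: 10001 XOR 11101 = 01100
  pos 5: 11000 XOR 11101 = 00101
  pos 7: 10100 XOR 11101 = 01001
  pos 8: 10010 XOR 11101 = 01111
Remainder (last 4 bits) = 1111. This is the CRC / FCS.

1111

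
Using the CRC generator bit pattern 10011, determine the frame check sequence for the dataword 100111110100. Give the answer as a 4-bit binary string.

Append 4 zeros: 1001111101000000. Divide by 10011 (XOR where the leading bit is 1):
  pos 0: 10011 XOR 10011 = 00000
  pos 5: 11101 XOR 10011 = 01110
  pos 6: 11100 XOR 10011 = 01111
  pos 7: 11110 XOR 10011 = 01101
  pos 8: 11010 XOR 10011 = 01001
  pos 9: 10010 XOR 10011 = 00001
Remainder (last 4 bits) = 0100. This is the CRC / FCS.

0100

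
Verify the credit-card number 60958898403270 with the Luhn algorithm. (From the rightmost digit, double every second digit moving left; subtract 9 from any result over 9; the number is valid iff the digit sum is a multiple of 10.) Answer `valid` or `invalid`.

From the right, keep odd positions and double even positions (subtract 9 from any doubled value over 9):
  doubled (positions 2,4,...): 5 6 8 9 7 9 3 → sum 47
  kept (positions 1,3,...): 0 2 0 8 8 5 0 → sum 23
Total = 70.
70 mod 10 = 0, so the number is valid.

valid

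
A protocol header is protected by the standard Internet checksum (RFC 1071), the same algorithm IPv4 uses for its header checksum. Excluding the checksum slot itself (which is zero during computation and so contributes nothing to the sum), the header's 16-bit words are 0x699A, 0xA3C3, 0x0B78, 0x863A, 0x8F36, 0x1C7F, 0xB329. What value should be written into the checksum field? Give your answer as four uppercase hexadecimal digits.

0210

One's-complement addition (fold any carry out of bit 15 back into bit 0):
  0x699A + 0xA3C3 = 0x10D5D → wrap carry → 0x0D5E
  0x0D5E + 0x0B78 = 0x018D6
  0x18D6 + 0x863A = 0x09F10
  0x9F10 + 0x8F36 = 0x12E46 → wrap carry → 0x2E47
  0x2E47 + 0x1C7F = 0x04AC6
  0x4AC6 + 0xB329 = 0x0FDEF
One's-complement sum = 0xFDEF.
Checksum = ~0xFDEF & 0xFFFF = 0x0210.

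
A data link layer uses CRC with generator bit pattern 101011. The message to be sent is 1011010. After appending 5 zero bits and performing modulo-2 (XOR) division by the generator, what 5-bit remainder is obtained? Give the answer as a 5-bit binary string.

Append 5 zeros: 101101000000. Divide by 101011 (XOR where the leading bit is 1):
  pos 0: 101101 XOR 101011 = 000110
  pos 3: 110000 XOR 101011 = 011011
  pos 4: 110110 XOR 101011 = 011101
  pos 5: 111010 XOR 101011 = 010001
  pos 6: 100010 XOR 101011 = 001001
Remainder (last 5 bits) = 01001. This is the CRC / FCS.

01001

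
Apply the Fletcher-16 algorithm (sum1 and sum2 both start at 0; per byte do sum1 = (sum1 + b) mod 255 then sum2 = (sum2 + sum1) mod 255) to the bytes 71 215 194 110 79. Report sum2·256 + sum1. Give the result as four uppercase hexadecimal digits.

389F

Running sums (mod 255):
  after byte 0 (71): sum1=71, sum2=71
  after byte 1 (215): sum1=31, sum2=102
  after byte 2 (194): sum1=225, sum2=72
  after byte 3 (110): sum1=80, sum2=152
  after byte 4 (79): sum1=159, sum2=56
Checksum = sum2·256 + sum1 = 56·256 + 159 = 14495 = 0x389F.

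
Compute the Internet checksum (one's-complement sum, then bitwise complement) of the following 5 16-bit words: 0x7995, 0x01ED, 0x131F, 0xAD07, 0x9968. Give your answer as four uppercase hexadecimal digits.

2AEE

One's-complement addition (fold any carry out of bit 15 back into bit 0):
  0x7995 + 0x01ED = 0x07B82
  0x7B82 + 0x131F = 0x08EA1
  0x8EA1 + 0xAD07 = 0x13BA8 → wrap carry → 0x3BA9
  0x3BA9 + 0x9968 = 0x0D511
One's-complement sum = 0xD511.
Checksum = ~0xD511 & 0xFFFF = 0x2AEE.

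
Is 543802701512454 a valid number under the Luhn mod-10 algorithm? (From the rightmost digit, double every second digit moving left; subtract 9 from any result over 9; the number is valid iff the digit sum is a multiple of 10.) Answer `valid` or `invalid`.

valid

From the right, keep odd positions and double even positions (subtract 9 from any doubled value over 9):
  doubled (positions 2,4,...): 1 4 1 0 4 7 8 → sum 25
  kept (positions 1,3,...): 4 4 1 1 7 0 3 5 → sum 25
Total = 50.
50 mod 10 = 0, so the number is valid.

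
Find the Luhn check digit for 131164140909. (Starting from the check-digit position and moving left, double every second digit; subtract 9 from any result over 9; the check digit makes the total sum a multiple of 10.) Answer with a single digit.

9

Partial digits right→left: 9 0 9 0 4 1 4 6 1 1 3 1
Double every second digit counting from the check-digit position (so the 1st, 3rd, 5th, ... of the partial from the right).
  doubled (with −9 where >9): 9 9 8 8 2 6 → sum 42
  kept as-is: 0 0 1 6 1 1 → sum 9
Total = 42 + 9 = 51.
Check digit = (10 − (51 mod 10)) mod 10 = 9.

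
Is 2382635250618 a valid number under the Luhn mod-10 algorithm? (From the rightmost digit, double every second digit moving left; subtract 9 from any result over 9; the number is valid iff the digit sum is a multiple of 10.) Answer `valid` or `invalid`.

invalid

From the right, keep odd positions and double even positions (subtract 9 from any doubled value over 9):
  doubled (positions 2,4,...): 2 0 4 6 4 6 → sum 22
  kept (positions 1,3,...): 8 6 5 5 6 8 2 → sum 40
Total = 62.
62 mod 10 = 2, so the number is invalid.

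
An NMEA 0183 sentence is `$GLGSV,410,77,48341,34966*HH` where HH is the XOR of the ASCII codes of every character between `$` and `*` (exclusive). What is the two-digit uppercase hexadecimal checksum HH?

XOR the ASCII codes of the payload characters:
  'G' = 0x47 → acc = 0x47
  'L' = 0x4C → acc = 0x0B
  'G' = 0x47 → acc = 0x4C
  'S' = 0x53 → acc = 0x1F
  'V' = 0x56 → acc = 0x49
  ',' = 0x2C → acc = 0x65
  '4' = 0x34 → acc = 0x51
  '1' = 0x31 → acc = 0x60
  '0' = 0x30 → acc = 0x50
  ',' = 0x2C → acc = 0x7C
  '7' = 0x37 → acc = 0x4B
  '7' = 0x37 → acc = 0x7C
  ',' = 0x2C → acc = 0x50
  '4' = 0x34 → acc = 0x64
  '8' = 0x38 → acc = 0x5C
  '3' = 0x33 → acc = 0x6F
  '4' = 0x34 → acc = 0x5B
  '1' = 0x31 → acc = 0x6A
  ',' = 0x2C → acc = 0x46
  '3' = 0x33 → acc = 0x75
  '4' = 0x34 → acc = 0x41
  '9' = 0x39 → acc = 0x78
  '6' = 0x36 → acc = 0x4E
  '6' = 0x36 → acc = 0x78
Checksum = 0x78.

78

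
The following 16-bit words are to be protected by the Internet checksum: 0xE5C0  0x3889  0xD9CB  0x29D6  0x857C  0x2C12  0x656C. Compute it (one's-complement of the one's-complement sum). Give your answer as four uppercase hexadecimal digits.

C718

One's-complement addition (fold any carry out of bit 15 back into bit 0):
  0xE5C0 + 0x3889 = 0x11E49 → wrap carry → 0x1E4A
  0x1E4A + 0xD9CB = 0x0F815
  0xF815 + 0x29D6 = 0x121EB → wrap carry → 0x21EC
  0x21EC + 0x857C = 0x0A768
  0xA768 + 0x2C12 = 0x0D37A
  0xD37A + 0x656C = 0x138E6 → wrap carry → 0x38E7
One's-complement sum = 0x38E7.
Checksum = ~0x38E7 & 0xFFFF = 0xC718.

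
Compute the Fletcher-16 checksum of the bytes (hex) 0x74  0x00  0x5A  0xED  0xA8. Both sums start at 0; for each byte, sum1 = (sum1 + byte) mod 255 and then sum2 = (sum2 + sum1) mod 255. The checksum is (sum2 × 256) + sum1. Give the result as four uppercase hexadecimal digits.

Running sums (mod 255):
  after byte 0 (0x74): sum1=116, sum2=116
  after byte 1 (0x00): sum1=116, sum2=232
  after byte 2 (0x5A): sum1=206, sum2=183
  after byte 3 (0xED): sum1=188, sum2=116
  after byte 4 (0xA8): sum1=101, sum2=217
Checksum = sum2·256 + sum1 = 217·256 + 101 = 55653 = 0xD965.

D965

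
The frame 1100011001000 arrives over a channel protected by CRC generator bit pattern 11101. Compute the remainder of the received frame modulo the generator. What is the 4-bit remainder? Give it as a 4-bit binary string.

Modulo-2 division of 1100011001000 by 11101:
  pos 0: 11000 XOR 11101 = 00101
  pos 2: 10111 XOR 11101 = 01010
  pos 3: 10100 XOR 11101 = 01001
  pos 4: 10010 XOR 11101 = 01111
  pos 5: 11111 XOR 11101 = 00010
  pos 8: 10000 XOR 11101 = 01101
Remainder = 1101 (nonzero — an error is detected).

1101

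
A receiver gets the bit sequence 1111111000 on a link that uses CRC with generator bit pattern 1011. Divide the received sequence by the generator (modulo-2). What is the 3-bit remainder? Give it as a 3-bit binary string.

000

Modulo-2 division of 1111111000 by 1011:
  pos 0: 1111 XOR 1011 = 0100
  pos 1: 1001 XOR 1011 = 0010
  pos 3: 1011 XOR 1011 = 0000
Remainder = 000 (zero — the frame passes the CRC check).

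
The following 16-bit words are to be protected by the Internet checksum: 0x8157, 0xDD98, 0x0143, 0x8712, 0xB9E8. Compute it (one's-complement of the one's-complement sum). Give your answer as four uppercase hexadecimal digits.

5ED1

One's-complement addition (fold any carry out of bit 15 back into bit 0):
  0x8157 + 0xDD98 = 0x15EEF → wrap carry → 0x5EF0
  0x5EF0 + 0x0143 = 0x06033
  0x6033 + 0x8712 = 0x0E745
  0xE745 + 0xB9E8 = 0x1A12D → wrap carry → 0xA12E
One's-complement sum = 0xA12E.
Checksum = ~0xA12E & 0xFFFF = 0x5ED1.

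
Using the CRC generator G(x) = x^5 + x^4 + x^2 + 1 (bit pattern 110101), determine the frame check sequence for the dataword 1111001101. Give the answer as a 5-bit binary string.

01101

Append 5 zeros: 111100110100000. Divide by 110101 (XOR where the leading bit is 1):
  pos 0: 111100 XOR 110101 = 001001
  pos 2: 100111 XOR 110101 = 010010
  pos 3: 100100 XOR 110101 = 010001
  pos 4: 100011 XOR 110101 = 010110
  pos 5: 101100 XOR 110101 = 011001
  pos 6: 110010 XOR 110101 = 000111
  pos 9: 111000 XOR 110101 = 001101
Remainder (last 5 bits) = 01101. This is the CRC / FCS.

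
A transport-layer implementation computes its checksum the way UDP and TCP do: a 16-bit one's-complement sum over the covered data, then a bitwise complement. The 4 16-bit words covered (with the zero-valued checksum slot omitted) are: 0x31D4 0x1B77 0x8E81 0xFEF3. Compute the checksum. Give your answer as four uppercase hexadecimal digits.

253F

One's-complement addition (fold any carry out of bit 15 back into bit 0):
  0x31D4 + 0x1B77 = 0x04D4B
  0x4D4B + 0x8E81 = 0x0DBCC
  0xDBCC + 0xFEF3 = 0x1DABF → wrap carry → 0xDAC0
One's-complement sum = 0xDAC0.
Checksum = ~0xDAC0 & 0xFFFF = 0x253F.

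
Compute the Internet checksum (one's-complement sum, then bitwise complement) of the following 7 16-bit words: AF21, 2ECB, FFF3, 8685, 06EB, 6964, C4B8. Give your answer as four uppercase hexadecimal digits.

One's-complement addition (fold any carry out of bit 15 back into bit 0):
  0xAF21 + 0x2ECB = 0x0DDEC
  0xDDEC + 0xFFF3 = 0x1DDDF → wrap carry → 0xDDE0
  0xDDE0 + 0x8685 = 0x16465 → wrap carry → 0x6466
  0x6466 + 0x06EB = 0x06B51
  0x6B51 + 0x6964 = 0x0D4B5
  0xD4B5 + 0xC4B8 = 0x1996D → wrap carry → 0x996E
One's-complement sum = 0x996E.
Checksum = ~0x996E & 0xFFFF = 0x6691.

6691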